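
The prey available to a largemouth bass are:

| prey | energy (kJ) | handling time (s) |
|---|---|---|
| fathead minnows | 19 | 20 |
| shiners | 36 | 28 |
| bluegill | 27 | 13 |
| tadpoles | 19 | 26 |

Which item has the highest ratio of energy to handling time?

Profitability E/h (kJ/s): fathead minnows = 19/20 = 0.95, shiners = 36/28 = 1.29, bluegill = 27/13 = 2.08, tadpoles = 19/26 = 0.731.
Ranked: bluegill > shiners > fathead minnows > tadpoles.

bluegill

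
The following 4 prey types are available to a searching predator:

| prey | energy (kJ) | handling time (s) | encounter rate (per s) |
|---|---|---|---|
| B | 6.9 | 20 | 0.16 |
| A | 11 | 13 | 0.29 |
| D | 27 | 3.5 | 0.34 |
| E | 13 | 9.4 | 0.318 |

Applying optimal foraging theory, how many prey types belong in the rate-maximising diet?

1

Rank by E/h (kJ/s): D 7.71, E 1.38, A 0.846, B 0.345. Include each in turn until the next type's E/h falls below the running intake rate.
Rate on top 1: 4.192. E: 1.38 < 4.192 → exclude; stop.
Optimal diet: D — 1 of 4 types.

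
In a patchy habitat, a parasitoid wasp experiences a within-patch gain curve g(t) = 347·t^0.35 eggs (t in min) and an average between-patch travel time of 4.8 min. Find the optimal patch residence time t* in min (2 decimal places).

2.58 min

By the marginal value theorem, leave when the instantaneous gain rate g'(t) equals the habitat-wide average g(t)/(T + t).
g'(t) = 0.35·347·t^-0.65. Setting 0.35·347·t^-0.65 = 347·t^0.35/(4.8+t) gives 0.35(4.8+t) = t, so 0.65·t = 0.35×4.8.
t* = 0.35×4.8/0.65 = 2.585 min.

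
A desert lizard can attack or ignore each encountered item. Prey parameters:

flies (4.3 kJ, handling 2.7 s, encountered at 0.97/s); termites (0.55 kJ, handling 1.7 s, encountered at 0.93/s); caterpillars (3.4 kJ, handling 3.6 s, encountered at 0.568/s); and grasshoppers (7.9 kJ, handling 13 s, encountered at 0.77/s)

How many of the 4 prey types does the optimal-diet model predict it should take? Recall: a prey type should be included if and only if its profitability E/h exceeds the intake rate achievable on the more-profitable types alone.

Profitabilities (E/h, kJ/s): flies 1.59, caterpillars 0.944, grasshoppers 0.608, termites 0.324. Add prey in this order while the next type's profitability exceeds the intake rate on those already taken.
Rate on top 1: 1.153. caterpillars: 0.944 < 1.153 → exclude; stop.
Optimal diet: flies — 1 of 4 types.

1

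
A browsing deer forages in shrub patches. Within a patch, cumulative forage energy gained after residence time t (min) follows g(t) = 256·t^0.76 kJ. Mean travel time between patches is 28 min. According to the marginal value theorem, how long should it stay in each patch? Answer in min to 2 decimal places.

88.67 min

Optimal t* satisfies g'(t*) = g(t*)/(T + t*).
g'(t) = 0.76·256·t^-0.24. Setting 0.76·256·t^-0.24 = 256·t^0.76/(28+t) gives 0.76(28+t) = t, so 0.24·t = 0.76×28.
t* = 0.76×28/0.24 = 88.67 min.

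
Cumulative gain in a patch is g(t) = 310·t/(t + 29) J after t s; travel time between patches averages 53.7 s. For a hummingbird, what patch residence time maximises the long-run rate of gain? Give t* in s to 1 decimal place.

39.5 s

By the marginal value theorem, leave when the instantaneous gain rate g'(t) equals the habitat-wide average g(t)/(T + t).
g'(t) = 310·29/(t + 29)². Setting 310·29/(t+29)² = 310t/[(t+29)(53.7+t)] gives 29(53.7+t) = t(t+29), so t² = 29×53.7 = 1557.
t* = √1557 = 39.46 s.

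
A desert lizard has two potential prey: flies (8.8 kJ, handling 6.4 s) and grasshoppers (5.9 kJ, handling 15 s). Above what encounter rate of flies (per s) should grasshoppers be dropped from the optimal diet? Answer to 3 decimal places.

0.063 per s

Drop grasshoppers once their profitability E₂/h₂ falls below the rate achievable on flies alone: E₂/h₂ = λE₁/(1 + λh₁).
Solve for λ: λE₁h₂ = E₂(1 + λh₁) → λ(E₁h₂ − E₂h₁) = E₂ → λ = E₂/(E₁h₂ − E₂h₁).
λ = 5.9/(8.8×15 − 5.9×6.4) = 5.9/94.24 = 0.06261 per s.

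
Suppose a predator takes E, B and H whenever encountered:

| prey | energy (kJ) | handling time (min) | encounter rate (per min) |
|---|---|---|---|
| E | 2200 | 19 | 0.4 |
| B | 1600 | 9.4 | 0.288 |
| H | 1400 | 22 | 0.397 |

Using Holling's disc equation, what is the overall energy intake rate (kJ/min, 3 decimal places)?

R = (0.4×2200 + 0.288×1600 + 0.397×1400) / (1 + 0.4×19 + 0.288×9.4 + 0.397×22) = 1897/20.04 = 94.64 kJ/min.

94.635 kJ/min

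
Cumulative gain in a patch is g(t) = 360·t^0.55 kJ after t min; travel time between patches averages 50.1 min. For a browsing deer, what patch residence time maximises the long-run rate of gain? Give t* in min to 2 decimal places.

Maximise g(t)/(T+t): set derivative to zero → g'(t)(T+t) = g(t).
g'(t) = 0.55·360·t^-0.45. Setting 0.55·360·t^-0.45 = 360·t^0.55/(50.1+t) gives 0.55(50.1+t) = t, so 0.45·t = 0.55×50.1.
t* = 0.55×50.1/0.45 = 61.23 min.

61.23 min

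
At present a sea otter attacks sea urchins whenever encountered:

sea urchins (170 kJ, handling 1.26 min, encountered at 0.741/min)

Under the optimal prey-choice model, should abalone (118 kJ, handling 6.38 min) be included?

No

Intake rate on the current diet: R = (0.741×170) / (1 + 0.741×1.26) = 126/1.934 = 65.15 kJ/min.
Profitability of abalone: 118/6.38 = 18.5 kJ/min.
Since 18.5 < R, time spent handling abalone is better spent searching.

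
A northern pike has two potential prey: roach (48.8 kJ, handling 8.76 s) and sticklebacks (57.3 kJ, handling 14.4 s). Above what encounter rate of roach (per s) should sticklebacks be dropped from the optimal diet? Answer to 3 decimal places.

0.285 per s

Drop sticklebacks once their profitability E₂/h₂ falls below the rate achievable on roach alone: E₂/h₂ = λE₁/(1 + λh₁).
Solve for λ: λE₁h₂ = E₂(1 + λh₁) → λ(E₁h₂ − E₂h₁) = E₂ → λ = E₂/(E₁h₂ − E₂h₁).
λ = 57.3/(48.8×14.4 − 57.3×8.76) = 57.3/200.8 = 0.2854 per s.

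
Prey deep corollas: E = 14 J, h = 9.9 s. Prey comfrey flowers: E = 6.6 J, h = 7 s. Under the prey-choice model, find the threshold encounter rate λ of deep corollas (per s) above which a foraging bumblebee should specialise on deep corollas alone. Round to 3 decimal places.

The zero-one rule: include comfrey flowers iff E₂/h₂ > λE₁/(1+λh₁). Equality gives the switch point.
λE₁h₂ = E₂ + λE₂h₁ ⇒ λ = E₂/(E₁h₂ − E₂h₁) = 6.6/(98 − 65.34) = 0.2021 per s.

0.202 per s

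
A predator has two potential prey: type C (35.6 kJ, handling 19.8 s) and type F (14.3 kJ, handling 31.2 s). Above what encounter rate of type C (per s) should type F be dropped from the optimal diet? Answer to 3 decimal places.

0.017 per s

Drop type F once their profitability E₂/h₂ falls below the rate achievable on type C alone: E₂/h₂ = λE₁/(1 + λh₁).
Solve for λ: λE₁h₂ = E₂(1 + λh₁) → λ(E₁h₂ − E₂h₁) = E₂ → λ = E₂/(E₁h₂ − E₂h₁).
λ = 14.3/(35.6×31.2 − 14.3×19.8) = 14.3/827.6 = 0.01728 per s.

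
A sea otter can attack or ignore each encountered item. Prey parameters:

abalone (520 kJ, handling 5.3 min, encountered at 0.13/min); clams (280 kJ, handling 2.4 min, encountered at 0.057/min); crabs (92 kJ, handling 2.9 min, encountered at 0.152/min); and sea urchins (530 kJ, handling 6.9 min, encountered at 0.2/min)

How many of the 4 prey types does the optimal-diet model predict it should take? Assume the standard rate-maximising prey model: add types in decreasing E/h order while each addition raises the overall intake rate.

Profitabilities (E/h, kJ/min): clams 117, abalone 98.1, sea urchins 76.8, crabs 31.7. Add prey in this order while the next type's profitability exceeds the intake rate on those already taken.
Rate on top 1: 14.04. abalone: 98.1 > 14.04 → include.
Rate on top 2: 45.77. sea urchins: 76.8 > 45.77 → include.
Rate on top 3: 59.13. crabs: 31.7 < 59.13 → exclude; stop.
Optimal diet: clams, abalone, sea urchins — 3 of 4 types.

3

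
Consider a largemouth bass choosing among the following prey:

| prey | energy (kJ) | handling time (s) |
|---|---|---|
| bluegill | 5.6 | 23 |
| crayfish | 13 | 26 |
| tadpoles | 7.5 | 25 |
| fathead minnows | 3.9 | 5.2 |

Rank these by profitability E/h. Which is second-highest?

Profitability E/h (kJ/s): bluegill = 5.6/23 = 0.243, crayfish = 13/26 = 0.5, tadpoles = 7.5/25 = 0.3, fathead minnows = 3.9/5.2 = 0.75.
Ranked: fathead minnows > crayfish > tadpoles > bluegill.

crayfish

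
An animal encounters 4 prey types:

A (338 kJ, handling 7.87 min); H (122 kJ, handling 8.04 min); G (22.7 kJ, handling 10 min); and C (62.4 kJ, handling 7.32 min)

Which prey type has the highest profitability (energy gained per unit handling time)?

A

In descending order of E/h:
A: 338/7.87 = 42.9 kJ/min
H: 122/8.04 = 15.2 kJ/min
C: 62.4/7.32 = 8.52 kJ/min
G: 22.7/10 = 2.27 kJ/min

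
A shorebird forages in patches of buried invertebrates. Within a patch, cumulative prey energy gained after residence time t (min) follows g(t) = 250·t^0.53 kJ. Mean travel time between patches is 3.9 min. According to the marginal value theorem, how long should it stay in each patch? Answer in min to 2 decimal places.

Optimal t* satisfies g'(t*) = g(t*)/(T + t*).
g'(t) = 0.53·250·t^-0.47. Setting 0.53·250·t^-0.47 = 250·t^0.53/(3.9+t) gives 0.53(3.9+t) = t, so 0.47·t = 0.53×3.9.
t* = 0.53×3.9/0.47 = 4.398 min.

4.40 min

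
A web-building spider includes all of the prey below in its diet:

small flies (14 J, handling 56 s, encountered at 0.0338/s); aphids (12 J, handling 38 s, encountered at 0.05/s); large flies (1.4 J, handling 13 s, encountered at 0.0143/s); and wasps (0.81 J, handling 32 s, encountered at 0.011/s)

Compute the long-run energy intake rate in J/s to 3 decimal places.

0.207 J/s

Energy encountered per unit search time: 0.0338×14 + 0.05×12 + 0.0143×1.4 + 0.011×0.81 = 1.102 J/s.
Handling time per unit search time: 0.0338×56 + 0.05×38 + 0.0143×13 + 0.011×32 = 4.331.
Rate = 1.102/(1 + 4.331) = 0.2068 J/s.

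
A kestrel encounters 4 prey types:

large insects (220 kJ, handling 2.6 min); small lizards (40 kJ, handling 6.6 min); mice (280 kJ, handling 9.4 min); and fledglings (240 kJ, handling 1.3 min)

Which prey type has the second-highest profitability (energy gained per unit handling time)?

large insects

In descending order of E/h:
fledglings: 240/1.3 = 185 kJ/min
large insects: 220/2.6 = 84.6 kJ/min
mice: 280/9.4 = 29.8 kJ/min
small lizards: 40/6.6 = 6.06 kJ/min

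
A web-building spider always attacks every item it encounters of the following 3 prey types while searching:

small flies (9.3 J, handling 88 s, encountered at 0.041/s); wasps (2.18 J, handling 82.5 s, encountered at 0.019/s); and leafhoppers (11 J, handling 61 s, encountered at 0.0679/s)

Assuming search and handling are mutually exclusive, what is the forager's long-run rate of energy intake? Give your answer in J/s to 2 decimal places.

0.11 J/s

R = (0.041×9.3 + 0.019×2.18 + 0.0679×11) / (1 + 0.041×88 + 0.019×82.5 + 0.0679×61) = 1.17/10.32 = 0.1134 J/s.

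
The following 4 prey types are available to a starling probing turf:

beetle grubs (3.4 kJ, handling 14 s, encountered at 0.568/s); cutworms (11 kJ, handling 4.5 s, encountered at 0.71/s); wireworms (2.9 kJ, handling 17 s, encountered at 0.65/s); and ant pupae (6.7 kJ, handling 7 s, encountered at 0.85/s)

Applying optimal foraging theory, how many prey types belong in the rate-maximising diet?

Rank by E/h (kJ/s): cutworms 2.44, ant pupae 0.957, beetle grubs 0.243, wireworms 0.171. Include each in turn until the next type's E/h falls below the running intake rate.
Rate on top 1: 1.862. ant pupae: 0.957 < 1.862 → exclude; stop.
Optimal diet: cutworms — 1 of 4 types.

1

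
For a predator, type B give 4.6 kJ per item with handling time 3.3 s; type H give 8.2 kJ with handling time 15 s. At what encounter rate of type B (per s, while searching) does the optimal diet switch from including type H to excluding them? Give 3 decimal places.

The zero-one rule: include type H iff E₂/h₂ > λE₁/(1+λh₁). Equality gives the switch point.
λE₁h₂ = E₂ + λE₂h₁ ⇒ λ = E₂/(E₁h₂ − E₂h₁) = 8.2/(69 − 27.06) = 0.1955 per s.

0.196 per s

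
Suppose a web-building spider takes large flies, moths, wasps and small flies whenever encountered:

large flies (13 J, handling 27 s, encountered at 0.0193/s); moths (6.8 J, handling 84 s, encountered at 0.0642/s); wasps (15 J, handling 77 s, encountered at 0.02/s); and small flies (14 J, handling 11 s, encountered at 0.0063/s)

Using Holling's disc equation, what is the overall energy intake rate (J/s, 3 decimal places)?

0.126 J/s

R = (0.0193×13 + 0.0642×6.8 + 0.02×15 + 0.0063×14) / (1 + 0.0193×27 + 0.0642×84 + 0.02×77 + 0.0063×11) = 1.076/8.523 = 0.1262 J/s.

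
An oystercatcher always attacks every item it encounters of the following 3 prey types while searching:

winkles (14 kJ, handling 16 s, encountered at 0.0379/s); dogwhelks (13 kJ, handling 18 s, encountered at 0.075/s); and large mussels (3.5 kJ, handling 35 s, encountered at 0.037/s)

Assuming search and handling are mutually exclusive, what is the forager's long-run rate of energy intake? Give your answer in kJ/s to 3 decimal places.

0.385 kJ/s

Energy encountered per unit search time: 0.0379×14 + 0.075×13 + 0.037×3.5 = 1.635 kJ/s.
Handling time per unit search time: 0.0379×16 + 0.075×18 + 0.037×35 = 3.251.
Rate = 1.635/(1 + 3.251) = 0.3846 kJ/s.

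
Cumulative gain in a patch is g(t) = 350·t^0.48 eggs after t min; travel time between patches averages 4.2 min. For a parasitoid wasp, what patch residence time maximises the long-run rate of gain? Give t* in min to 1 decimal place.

3.9 min

Maximise g(t)/(T+t): set derivative to zero → g'(t)(T+t) = g(t).
g'(t) = 0.48·350·t^-0.52. Setting 0.48·350·t^-0.52 = 350·t^0.48/(4.2+t) gives 0.48(4.2+t) = t, so 0.52·t = 0.48×4.2.
t* = 0.48×4.2/0.52 = 3.877 min.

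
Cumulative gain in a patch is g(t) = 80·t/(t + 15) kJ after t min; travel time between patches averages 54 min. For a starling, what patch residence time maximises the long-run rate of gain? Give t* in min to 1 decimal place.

Maximise g(t)/(T+t): set derivative to zero → g'(t)(T+t) = g(t).
g'(t) = 80·15/(t + 15)². Setting 80·15/(t+15)² = 80t/[(t+15)(54+t)] gives 15(54+t) = t(t+15), so t² = 15×54 = 810.
t* = √810 = 28.46 min.

28.5 min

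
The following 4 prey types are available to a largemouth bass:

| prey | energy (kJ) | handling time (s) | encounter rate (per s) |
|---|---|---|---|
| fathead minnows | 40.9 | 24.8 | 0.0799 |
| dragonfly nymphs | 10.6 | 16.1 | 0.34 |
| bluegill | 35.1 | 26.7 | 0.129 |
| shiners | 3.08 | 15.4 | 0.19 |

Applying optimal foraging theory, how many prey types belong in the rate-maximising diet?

Profitabilities (E/h, kJ/s): fathead minnows 1.65, bluegill 1.31, dragonfly nymphs 0.658, shiners 0.2. Add prey in this order while the next type's profitability exceeds the intake rate on those already taken.
Rate on top 1: 1.096. bluegill: 1.31 > 1.096 → include.
Rate on top 2: 1.213. dragonfly nymphs: 0.658 < 1.213 → exclude; stop.
Optimal diet: fathead minnows, bluegill — 2 of 4 types.

2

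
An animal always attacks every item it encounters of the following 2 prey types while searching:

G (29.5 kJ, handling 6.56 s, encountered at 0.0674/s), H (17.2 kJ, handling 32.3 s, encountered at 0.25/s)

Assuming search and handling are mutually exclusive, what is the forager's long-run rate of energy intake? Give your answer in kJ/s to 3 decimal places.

R = Σλ_iE_i / (1 + Σλ_ih_i)
Numerator: 0.0674×29.5 + 0.25×17.2 = 6.288
Denominator: 1 + 0.0674×6.56 + 0.25×32.3 = 9.517
R = 6.288/9.517 = 0.6607 kJ/s

0.661 kJ/s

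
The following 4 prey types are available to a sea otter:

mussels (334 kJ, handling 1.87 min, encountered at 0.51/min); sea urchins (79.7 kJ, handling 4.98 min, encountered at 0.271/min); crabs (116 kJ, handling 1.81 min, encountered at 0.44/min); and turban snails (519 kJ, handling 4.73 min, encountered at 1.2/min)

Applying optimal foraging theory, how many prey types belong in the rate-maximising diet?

Profitabilities (E/h, kJ/min): mussels 179, turban snails 110, crabs 64.1, sea urchins 16. Add prey in this order while the next type's profitability exceeds the intake rate on those already taken.
Rate on top 1: 87.19. turban snails: 110 > 87.19 → include.
Rate on top 2: 104. crabs: 64.1 < 104 → exclude; stop.
Optimal diet: mussels, turban snails — 2 of 4 types.

2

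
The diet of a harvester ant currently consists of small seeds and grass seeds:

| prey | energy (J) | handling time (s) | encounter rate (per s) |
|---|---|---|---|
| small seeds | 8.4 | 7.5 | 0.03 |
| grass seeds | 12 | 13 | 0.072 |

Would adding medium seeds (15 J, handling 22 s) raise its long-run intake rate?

On small seeds and grass seeds alone, R = ΣλE/(1+Σλh) = 1.116/2.161 = 0.5164 J/s.
Profitability of medium seeds: 15/22 = 0.6818 J/s.
Since 0.6818 > R, including medium seeds increases the long-run rate.

Yes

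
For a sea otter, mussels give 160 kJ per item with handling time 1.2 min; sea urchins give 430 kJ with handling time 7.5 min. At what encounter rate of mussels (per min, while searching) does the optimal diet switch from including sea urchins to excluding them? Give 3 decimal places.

0.629 per min

At the threshold, the rate on mussels alone equals the profitability of sea urchins: λ·160/(1 + λ·1.2) = 430/7.5 = 57.33.
Rearranging, λ(160 − 57.33×1.2) = 57.33, so λ = 57.33/91.2 = 0.6287 per min.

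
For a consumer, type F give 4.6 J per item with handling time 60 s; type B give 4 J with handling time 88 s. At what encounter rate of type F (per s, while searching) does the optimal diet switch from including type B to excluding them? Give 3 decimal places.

0.024 per s

At the threshold, the rate on type F alone equals the profitability of type B: λ·4.6/(1 + λ·60) = 4/88 = 0.04545.
Rearranging, λ(4.6 − 0.04545×60) = 0.04545, so λ = 0.04545/1.873 = 0.02427 per s.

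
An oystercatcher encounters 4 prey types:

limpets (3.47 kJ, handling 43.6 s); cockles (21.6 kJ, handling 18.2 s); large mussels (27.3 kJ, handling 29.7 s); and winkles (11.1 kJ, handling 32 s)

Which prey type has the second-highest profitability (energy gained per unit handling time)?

Profitability E/h (kJ/s): limpets = 3.47/43.6 = 0.0796, cockles = 21.6/18.2 = 1.19, large mussels = 27.3/29.7 = 0.919, winkles = 11.1/32 = 0.347.
Ranked: cockles > large mussels > winkles > limpets.

large mussels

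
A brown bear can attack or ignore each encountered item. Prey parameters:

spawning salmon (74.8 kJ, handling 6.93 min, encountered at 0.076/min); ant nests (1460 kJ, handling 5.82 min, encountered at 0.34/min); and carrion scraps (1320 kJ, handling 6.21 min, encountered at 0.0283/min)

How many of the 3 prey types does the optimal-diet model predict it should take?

2

Profitabilities (E/h, kJ/min): ant nests 251, carrion scraps 213, spawning salmon 10.8. Add prey in this order while the next type's profitability exceeds the intake rate on those already taken.
Rate on top 1: 166.6. carrion scraps: 213 > 166.6 → include.
Rate on top 2: 169.2. spawning salmon: 10.8 < 169.2 → exclude; stop.
Optimal diet: ant nests, carrion scraps — 2 of 3 types.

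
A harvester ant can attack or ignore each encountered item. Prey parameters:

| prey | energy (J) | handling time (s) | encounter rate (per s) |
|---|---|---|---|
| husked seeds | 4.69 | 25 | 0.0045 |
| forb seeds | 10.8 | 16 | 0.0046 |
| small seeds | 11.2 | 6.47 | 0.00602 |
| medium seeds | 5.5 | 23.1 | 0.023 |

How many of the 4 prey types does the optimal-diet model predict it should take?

E/h in descending order: small seeds 1.73, forb seeds 0.675, medium seeds 0.238, husked seeds 0.188 J/s. The optimal diet is the largest prefix of this list for which every included type satisfies E_i/h_i > R on the types above it.
Rate on top 1: 0.0649. forb seeds: 0.675 > 0.0649 → include.
Rate on top 2: 0.1053. medium seeds: 0.238 > 0.1053 → include.
Rate on top 3: 0.1482. husked seeds: 0.188 > 0.1482 → include.
Optimal diet: small seeds, forb seeds, medium seeds, husked seeds — 4 of 4 types.

4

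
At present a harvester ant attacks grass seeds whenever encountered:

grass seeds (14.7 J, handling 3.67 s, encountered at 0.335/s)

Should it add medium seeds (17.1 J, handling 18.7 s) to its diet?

Intake rate on the current diet: R = (0.335×14.7) / (1 + 0.335×3.67) = 4.925/2.229 = 2.209 J/s.
Profitability of medium seeds: 17.1/18.7 = 0.9144 J/s.
0.9144 < 2.209, so adding medium seeds would lower the average — exclude it.

No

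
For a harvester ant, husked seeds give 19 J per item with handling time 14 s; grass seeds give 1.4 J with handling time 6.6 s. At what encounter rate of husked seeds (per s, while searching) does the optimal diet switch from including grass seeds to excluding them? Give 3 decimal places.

Drop grass seeds once their profitability E₂/h₂ falls below the rate achievable on husked seeds alone: E₂/h₂ = λE₁/(1 + λh₁).
Solve for λ: λE₁h₂ = E₂(1 + λh₁) → λ(E₁h₂ − E₂h₁) = E₂ → λ = E₂/(E₁h₂ − E₂h₁).
λ = 1.4/(19×6.6 − 1.4×14) = 1.4/105.8 = 0.01323 per s.

0.013 per s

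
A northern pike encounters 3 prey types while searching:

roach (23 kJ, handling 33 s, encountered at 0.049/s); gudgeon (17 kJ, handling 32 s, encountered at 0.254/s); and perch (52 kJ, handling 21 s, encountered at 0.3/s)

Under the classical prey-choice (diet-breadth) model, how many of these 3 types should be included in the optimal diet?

Profitabilities (E/h, kJ/s): perch 2.48, roach 0.697, gudgeon 0.531. Add prey in this order while the next type's profitability exceeds the intake rate on those already taken.
Rate on top 1: 2.137. roach: 0.697 < 2.137 → exclude; stop.
Optimal diet: perch — 1 of 3 types.

1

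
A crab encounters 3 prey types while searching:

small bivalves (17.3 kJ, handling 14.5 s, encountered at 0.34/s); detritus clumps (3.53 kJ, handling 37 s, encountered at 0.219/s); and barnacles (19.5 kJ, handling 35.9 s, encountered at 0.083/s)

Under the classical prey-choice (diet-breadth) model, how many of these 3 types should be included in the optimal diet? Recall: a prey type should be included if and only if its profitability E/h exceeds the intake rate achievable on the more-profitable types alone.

1

Profitabilities (E/h, kJ/s): small bivalves 1.19, barnacles 0.543, detritus clumps 0.0954. Add prey in this order while the next type's profitability exceeds the intake rate on those already taken.
Rate on top 1: 0.9919. barnacles: 0.543 < 0.9919 → exclude; stop.
Optimal diet: small bivalves — 1 of 3 types.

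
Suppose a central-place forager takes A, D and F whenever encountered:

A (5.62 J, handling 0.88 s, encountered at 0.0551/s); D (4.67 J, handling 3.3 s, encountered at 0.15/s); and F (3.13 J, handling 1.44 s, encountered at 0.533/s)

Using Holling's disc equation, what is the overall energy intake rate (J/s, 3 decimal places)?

R = Σλ_iE_i / (1 + Σλ_ih_i)
Numerator: 0.0551×5.62 + 0.15×4.67 + 0.533×3.13 = 2.678
Denominator: 1 + 0.0551×0.88 + 0.15×3.3 + 0.533×1.44 = 2.311
R = 2.678/2.311 = 1.159 J/s

1.159 J/s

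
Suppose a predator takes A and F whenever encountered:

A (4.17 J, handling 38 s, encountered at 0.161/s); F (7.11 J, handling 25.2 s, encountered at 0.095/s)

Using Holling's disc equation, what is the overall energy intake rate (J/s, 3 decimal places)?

0.142 J/s

R = (0.161×4.17 + 0.095×7.11) / (1 + 0.161×38 + 0.095×25.2) = 1.347/9.512 = 0.1416 J/s.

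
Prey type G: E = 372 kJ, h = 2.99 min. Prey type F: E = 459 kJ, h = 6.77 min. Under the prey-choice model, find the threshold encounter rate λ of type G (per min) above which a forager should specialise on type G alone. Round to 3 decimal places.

Drop type F once their profitability E₂/h₂ falls below the rate achievable on type G alone: E₂/h₂ = λE₁/(1 + λh₁).
Solve for λ: λE₁h₂ = E₂(1 + λh₁) → λ(E₁h₂ − E₂h₁) = E₂ → λ = E₂/(E₁h₂ − E₂h₁).
λ = 459/(372×6.77 − 459×2.99) = 459/1146 = 0.4005 per min.

0.401 per min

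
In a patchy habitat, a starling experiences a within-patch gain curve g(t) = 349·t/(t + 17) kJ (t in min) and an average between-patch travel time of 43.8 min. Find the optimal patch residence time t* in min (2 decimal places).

27.29 min

Optimal t* satisfies g'(t*) = g(t*)/(T + t*).
g'(t) = 349·17/(t + 17)². Setting 349·17/(t+17)² = 349t/[(t+17)(43.8+t)] gives 17(43.8+t) = t(t+17), so t² = 17×43.8 = 744.6.
t* = √744.6 = 27.29 min.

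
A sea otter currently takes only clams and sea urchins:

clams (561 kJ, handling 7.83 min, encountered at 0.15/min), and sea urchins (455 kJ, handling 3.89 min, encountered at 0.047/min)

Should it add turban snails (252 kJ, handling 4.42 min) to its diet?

Yes

Current rate: (0.15×561 + 0.047×455)/(1 + 0.15×7.83 + 0.047×3.89) = 44.77 kJ/min.
Profitability of turban snails: 252/4.42 = 57.01 kJ/min.
Since 57.01 > R, including turban snails increases the long-run rate.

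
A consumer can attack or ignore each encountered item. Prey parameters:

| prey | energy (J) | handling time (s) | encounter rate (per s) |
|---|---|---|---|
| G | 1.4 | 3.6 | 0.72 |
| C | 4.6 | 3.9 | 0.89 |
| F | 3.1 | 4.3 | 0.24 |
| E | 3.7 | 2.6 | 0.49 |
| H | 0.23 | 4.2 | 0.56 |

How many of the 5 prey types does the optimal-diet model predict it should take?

Rank by E/h (J/s): E 1.42, C 1.18, F 0.721, G 0.389, H 0.0548. Include each in turn until the next type's E/h falls below the running intake rate.
Rate on top 1: 0.7973. C: 1.18 > 0.7973 → include.
Rate on top 2: 1.028. F: 0.721 < 1.028 → exclude; stop.
Optimal diet: E, C — 2 of 5 types.

2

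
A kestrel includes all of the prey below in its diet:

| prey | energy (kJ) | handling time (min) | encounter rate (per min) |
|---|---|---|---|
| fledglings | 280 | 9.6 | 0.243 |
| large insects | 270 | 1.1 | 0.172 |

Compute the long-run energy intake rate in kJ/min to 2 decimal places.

32.50 kJ/min

Energy encountered per unit search time: 0.243×280 + 0.172×270 = 114.5 kJ/min.
Handling time per unit search time: 0.243×9.6 + 0.172×1.1 = 2.522.
Rate = 114.5/(1 + 2.522) = 32.5 kJ/min.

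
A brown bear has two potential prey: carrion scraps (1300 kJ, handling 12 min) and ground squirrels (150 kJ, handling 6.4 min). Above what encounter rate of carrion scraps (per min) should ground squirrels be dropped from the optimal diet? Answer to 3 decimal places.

0.023 per min

The zero-one rule: include ground squirrels iff E₂/h₂ > λE₁/(1+λh₁). Equality gives the switch point.
λE₁h₂ = E₂ + λE₂h₁ ⇒ λ = E₂/(E₁h₂ − E₂h₁) = 150/(8320 − 1800) = 0.02301 per min.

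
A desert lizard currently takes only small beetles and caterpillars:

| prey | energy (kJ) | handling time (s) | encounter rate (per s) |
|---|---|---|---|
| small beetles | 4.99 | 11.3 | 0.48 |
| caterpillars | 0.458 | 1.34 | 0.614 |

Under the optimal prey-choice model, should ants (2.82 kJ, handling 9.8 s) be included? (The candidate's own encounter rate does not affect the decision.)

Current rate: (0.48×4.99 + 0.614×0.458)/(1 + 0.48×11.3 + 0.614×1.34) = 0.3693 kJ/s.
ants: E/h = 2.82/9.8 = 0.2878 kJ/s.
0.2878 < 0.3693, so adding ants would lower the average — exclude it.

No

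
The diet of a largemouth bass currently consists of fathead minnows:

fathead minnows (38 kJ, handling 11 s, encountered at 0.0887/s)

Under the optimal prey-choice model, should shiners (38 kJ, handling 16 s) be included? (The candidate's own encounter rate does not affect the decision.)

Yes

Intake rate on the current diet: R = (0.0887×38) / (1 + 0.0887×11) = 3.371/1.976 = 1.706 kJ/s.
Profitability of shiners: 38/16 = 2.375 kJ/s.
2.375 > 1.706, so adding shiners raises the average — include it.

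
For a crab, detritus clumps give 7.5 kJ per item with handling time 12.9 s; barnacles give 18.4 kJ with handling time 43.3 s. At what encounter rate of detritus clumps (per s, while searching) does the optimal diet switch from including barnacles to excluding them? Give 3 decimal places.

0.211 per s

The zero-one rule: include barnacles iff E₂/h₂ > λE₁/(1+λh₁). Equality gives the switch point.
λE₁h₂ = E₂ + λE₂h₁ ⇒ λ = E₂/(E₁h₂ − E₂h₁) = 18.4/(324.8 − 237.4) = 0.2106 per s.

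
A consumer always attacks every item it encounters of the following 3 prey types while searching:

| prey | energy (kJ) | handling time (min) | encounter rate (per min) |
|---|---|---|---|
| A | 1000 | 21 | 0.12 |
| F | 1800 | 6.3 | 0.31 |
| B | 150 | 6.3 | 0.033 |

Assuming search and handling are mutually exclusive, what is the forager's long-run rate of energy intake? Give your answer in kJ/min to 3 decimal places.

120.219 kJ/min

Energy encountered per unit search time: 0.12×1000 + 0.31×1800 + 0.033×150 = 683 kJ/min.
Handling time per unit search time: 0.12×21 + 0.31×6.3 + 0.033×6.3 = 4.681.
Rate = 683/(1 + 4.681) = 120.2 kJ/min.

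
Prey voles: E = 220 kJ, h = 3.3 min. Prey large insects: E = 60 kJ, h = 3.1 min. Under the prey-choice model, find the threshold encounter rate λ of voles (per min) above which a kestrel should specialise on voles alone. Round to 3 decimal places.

0.124 per min

Drop large insects once their profitability E₂/h₂ falls below the rate achievable on voles alone: E₂/h₂ = λE₁/(1 + λh₁).
Solve for λ: λE₁h₂ = E₂(1 + λh₁) → λ(E₁h₂ − E₂h₁) = E₂ → λ = E₂/(E₁h₂ − E₂h₁).
λ = 60/(220×3.1 − 60×3.3) = 60/484 = 0.124 per min.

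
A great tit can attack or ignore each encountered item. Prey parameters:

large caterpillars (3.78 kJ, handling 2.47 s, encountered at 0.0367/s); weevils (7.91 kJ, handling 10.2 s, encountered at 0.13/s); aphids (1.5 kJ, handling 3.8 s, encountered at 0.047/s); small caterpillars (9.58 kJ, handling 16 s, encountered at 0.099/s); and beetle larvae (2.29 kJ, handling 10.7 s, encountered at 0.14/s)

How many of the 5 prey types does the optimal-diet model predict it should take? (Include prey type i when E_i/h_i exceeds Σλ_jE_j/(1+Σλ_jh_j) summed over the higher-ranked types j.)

3

Profitabilities (E/h, kJ/s): large caterpillars 1.53, weevils 0.775, small caterpillars 0.599, aphids 0.395, beetle larvae 0.214. Add prey in this order while the next type's profitability exceeds the intake rate on those already taken.
Rate on top 1: 0.1272. weevils: 0.775 > 0.1272 → include.
Rate on top 2: 0.4829. small caterpillars: 0.599 > 0.4829 → include.
Rate on top 3: 0.5288. aphids: 0.395 < 0.5288 → exclude; stop.
Optimal diet: large caterpillars, weevils, small caterpillars — 3 of 5 types.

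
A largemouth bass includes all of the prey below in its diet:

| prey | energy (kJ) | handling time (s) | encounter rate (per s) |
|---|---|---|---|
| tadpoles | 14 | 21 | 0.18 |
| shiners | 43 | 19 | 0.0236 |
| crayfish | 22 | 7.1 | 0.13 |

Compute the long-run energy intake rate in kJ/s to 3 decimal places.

Energy encountered per unit search time: 0.18×14 + 0.0236×43 + 0.13×22 = 6.395 kJ/s.
Handling time per unit search time: 0.18×21 + 0.0236×19 + 0.13×7.1 = 5.151.
Rate = 6.395/(1 + 5.151) = 1.04 kJ/s.

1.040 kJ/s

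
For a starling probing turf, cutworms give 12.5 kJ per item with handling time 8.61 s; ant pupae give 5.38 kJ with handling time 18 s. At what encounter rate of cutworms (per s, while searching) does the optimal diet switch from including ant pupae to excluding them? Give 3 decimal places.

The zero-one rule: include ant pupae iff E₂/h₂ > λE₁/(1+λh₁). Equality gives the switch point.
λE₁h₂ = E₂ + λE₂h₁ ⇒ λ = E₂/(E₁h₂ − E₂h₁) = 5.38/(225 − 46.32) = 0.03011 per s.

0.030 per s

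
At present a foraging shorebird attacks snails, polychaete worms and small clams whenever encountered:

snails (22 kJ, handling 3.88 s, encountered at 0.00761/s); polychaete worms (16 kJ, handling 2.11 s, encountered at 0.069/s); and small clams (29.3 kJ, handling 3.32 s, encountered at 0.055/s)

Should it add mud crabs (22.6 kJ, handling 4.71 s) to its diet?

Yes

Current rate: (0.00761×22 + 0.069×16 + 0.055×29.3)/(1 + 0.00761×3.88 + 0.069×2.11 + 0.055×3.32) = 2.123 kJ/s.
Profitability of mud crabs: 22.6/4.71 = 4.798 kJ/s.
Since 4.798 > R, including mud crabs increases the long-run rate.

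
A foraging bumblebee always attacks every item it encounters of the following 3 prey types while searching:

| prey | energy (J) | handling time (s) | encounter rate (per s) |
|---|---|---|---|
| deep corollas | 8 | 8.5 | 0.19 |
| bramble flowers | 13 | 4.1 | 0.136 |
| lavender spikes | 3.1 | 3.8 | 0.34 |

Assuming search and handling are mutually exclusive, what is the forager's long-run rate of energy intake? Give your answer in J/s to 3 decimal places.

0.973 J/s

R = Σλ_iE_i / (1 + Σλ_ih_i)
Numerator: 0.19×8 + 0.136×13 + 0.34×3.1 = 4.342
Denominator: 1 + 0.19×8.5 + 0.136×4.1 + 0.34×3.8 = 4.465
R = 4.342/4.465 = 0.9725 J/s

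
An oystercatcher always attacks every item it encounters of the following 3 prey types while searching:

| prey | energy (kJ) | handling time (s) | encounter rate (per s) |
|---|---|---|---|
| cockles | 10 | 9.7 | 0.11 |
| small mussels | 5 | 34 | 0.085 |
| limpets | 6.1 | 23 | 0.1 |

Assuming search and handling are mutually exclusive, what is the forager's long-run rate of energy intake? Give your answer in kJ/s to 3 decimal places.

Energy encountered per unit search time: 0.11×10 + 0.085×5 + 0.1×6.1 = 2.135 kJ/s.
Handling time per unit search time: 0.11×9.7 + 0.085×34 + 0.1×23 = 6.257.
Rate = 2.135/(1 + 6.257) = 0.2942 kJ/s.

0.294 kJ/s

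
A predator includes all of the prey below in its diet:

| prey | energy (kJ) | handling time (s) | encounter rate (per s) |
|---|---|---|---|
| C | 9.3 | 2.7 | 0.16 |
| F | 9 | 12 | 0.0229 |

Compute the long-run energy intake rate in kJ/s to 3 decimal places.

R = Σλ_iE_i / (1 + Σλ_ih_i)
Numerator: 0.16×9.3 + 0.0229×9 = 1.694
Denominator: 1 + 0.16×2.7 + 0.0229×12 = 1.707
R = 1.694/1.707 = 0.9926 kJ/s

0.993 kJ/s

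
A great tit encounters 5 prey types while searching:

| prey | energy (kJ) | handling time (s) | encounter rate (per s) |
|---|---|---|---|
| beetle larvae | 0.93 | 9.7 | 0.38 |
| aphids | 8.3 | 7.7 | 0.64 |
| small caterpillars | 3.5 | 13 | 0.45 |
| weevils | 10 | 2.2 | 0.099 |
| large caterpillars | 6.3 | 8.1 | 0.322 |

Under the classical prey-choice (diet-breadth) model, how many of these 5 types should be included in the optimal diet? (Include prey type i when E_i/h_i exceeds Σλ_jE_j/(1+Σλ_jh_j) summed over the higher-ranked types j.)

Rank by E/h (kJ/s): weevils 4.55, aphids 1.08, large caterpillars 0.778, small caterpillars 0.269, beetle larvae 0.0959. Include each in turn until the next type's E/h falls below the running intake rate.
Rate on top 1: 0.8129. aphids: 1.08 > 0.8129 → include.
Rate on top 2: 1.025. large caterpillars: 0.778 < 1.025 → exclude; stop.
Optimal diet: weevils, aphids — 2 of 5 types.

2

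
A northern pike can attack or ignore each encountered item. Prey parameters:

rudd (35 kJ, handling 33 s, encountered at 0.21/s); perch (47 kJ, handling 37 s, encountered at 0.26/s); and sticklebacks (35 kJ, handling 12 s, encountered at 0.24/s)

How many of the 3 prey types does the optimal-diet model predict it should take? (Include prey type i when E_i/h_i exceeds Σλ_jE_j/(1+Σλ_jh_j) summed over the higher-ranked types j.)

Rank by E/h (kJ/s): sticklebacks 2.92, perch 1.27, rudd 1.06. Include each in turn until the next type's E/h falls below the running intake rate.
Rate on top 1: 2.165. perch: 1.27 < 2.165 → exclude; stop.
Optimal diet: sticklebacks — 1 of 3 types.

1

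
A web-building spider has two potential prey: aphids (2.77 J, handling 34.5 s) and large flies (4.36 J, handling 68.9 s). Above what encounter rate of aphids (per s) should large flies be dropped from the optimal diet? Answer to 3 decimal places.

0.108 per s

Drop large flies once their profitability E₂/h₂ falls below the rate achievable on aphids alone: E₂/h₂ = λE₁/(1 + λh₁).
Solve for λ: λE₁h₂ = E₂(1 + λh₁) → λ(E₁h₂ − E₂h₁) = E₂ → λ = E₂/(E₁h₂ − E₂h₁).
λ = 4.36/(2.77×68.9 − 4.36×34.5) = 4.36/40.43 = 0.1078 per s.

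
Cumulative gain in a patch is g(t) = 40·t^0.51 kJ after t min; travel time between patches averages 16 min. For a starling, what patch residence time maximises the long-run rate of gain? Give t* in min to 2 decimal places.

By the marginal value theorem, leave when the instantaneous gain rate g'(t) equals the habitat-wide average g(t)/(T + t).
g'(t) = 0.51·40·t^-0.49. Setting 0.51·40·t^-0.49 = 40·t^0.51/(16+t) gives 0.51(16+t) = t, so 0.49·t = 0.51×16.
t* = 0.51×16/0.49 = 16.65 min.

16.65 min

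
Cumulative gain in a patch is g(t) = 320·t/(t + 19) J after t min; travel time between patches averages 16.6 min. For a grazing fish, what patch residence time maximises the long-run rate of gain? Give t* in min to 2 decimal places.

17.76 min

By the marginal value theorem, leave when the instantaneous gain rate g'(t) equals the habitat-wide average g(t)/(T + t).
g'(t) = 320·19/(t + 19)². Setting 320·19/(t+19)² = 320t/[(t+19)(16.6+t)] gives 19(16.6+t) = t(t+19), so t² = 19×16.6 = 315.4.
t* = √315.4 = 17.76 min.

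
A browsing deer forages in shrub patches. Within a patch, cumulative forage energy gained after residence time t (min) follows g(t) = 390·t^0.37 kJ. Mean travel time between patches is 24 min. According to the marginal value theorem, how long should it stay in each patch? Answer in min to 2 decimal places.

14.10 min

Optimal t* satisfies g'(t*) = g(t*)/(T + t*).
g'(t) = 0.37·390·t^-0.63. Setting 0.37·390·t^-0.63 = 390·t^0.37/(24+t) gives 0.37(24+t) = t, so 0.63·t = 0.37×24.
t* = 0.37×24/0.63 = 14.1 min.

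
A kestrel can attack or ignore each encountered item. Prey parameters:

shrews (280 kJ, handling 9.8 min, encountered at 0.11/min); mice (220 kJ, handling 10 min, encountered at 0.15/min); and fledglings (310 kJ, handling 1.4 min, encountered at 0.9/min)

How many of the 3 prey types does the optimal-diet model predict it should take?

1

Rank by E/h (kJ/min): fledglings 221, shrews 28.6, mice 22. Include each in turn until the next type's E/h falls below the running intake rate.
Rate on top 1: 123.5. shrews: 28.6 < 123.5 → exclude; stop.
Optimal diet: fledglings — 1 of 3 types.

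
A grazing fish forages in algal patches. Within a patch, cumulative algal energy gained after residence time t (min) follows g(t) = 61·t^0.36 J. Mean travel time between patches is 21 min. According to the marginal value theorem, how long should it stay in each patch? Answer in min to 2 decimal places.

11.81 min

Maximise g(t)/(T+t): set derivative to zero → g'(t)(T+t) = g(t).
g'(t) = 0.36·61·t^-0.64. Setting 0.36·61·t^-0.64 = 61·t^0.36/(21+t) gives 0.36(21+t) = t, so 0.64·t = 0.36×21.
t* = 0.36×21/0.64 = 11.81 min.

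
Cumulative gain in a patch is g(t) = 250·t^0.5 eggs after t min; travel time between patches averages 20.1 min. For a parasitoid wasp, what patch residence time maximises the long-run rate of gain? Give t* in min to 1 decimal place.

20.1 min

By the marginal value theorem, leave when the instantaneous gain rate g'(t) equals the habitat-wide average g(t)/(T + t).
g'(t) = 0.5·250·t^-0.5. Setting 0.5·250·t^-0.5 = 250·t^0.5/(20.1+t) gives 0.5(20.1+t) = t, so 0.50·t = 0.5×20.1.
t* = 0.5×20.1/0.50 = 20.1 min.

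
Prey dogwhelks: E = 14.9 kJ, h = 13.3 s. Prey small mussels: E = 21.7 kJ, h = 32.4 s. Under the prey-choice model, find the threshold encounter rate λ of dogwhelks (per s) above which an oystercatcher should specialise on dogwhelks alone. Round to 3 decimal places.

0.112 per s

At the threshold, the rate on dogwhelks alone equals the profitability of small mussels: λ·14.9/(1 + λ·13.3) = 21.7/32.4 = 0.6698.
Rearranging, λ(14.9 − 0.6698×13.3) = 0.6698, so λ = 0.6698/5.992 = 0.1118 per s.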